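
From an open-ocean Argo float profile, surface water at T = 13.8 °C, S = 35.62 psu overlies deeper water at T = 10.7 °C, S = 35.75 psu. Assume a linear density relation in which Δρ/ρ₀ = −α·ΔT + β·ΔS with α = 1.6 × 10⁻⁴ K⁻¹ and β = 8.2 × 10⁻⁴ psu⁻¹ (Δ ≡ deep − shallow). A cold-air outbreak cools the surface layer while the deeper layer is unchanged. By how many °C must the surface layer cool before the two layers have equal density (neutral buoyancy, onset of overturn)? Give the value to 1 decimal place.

3.8 °C

Neutral buoyancy requires Δρ = 0, i.e. −α(T_deep − T_surf′) + β(S_deep − S_surf) = 0.
T_surf′ = T_deep − (β/α)·ΔS = 10.7 − (8.2 × 10⁻⁴/1.6 × 10⁻⁴)·(+0.13) = 10.034 °C.
Cooling required: 13.8 − (10.034) = 3.766 °C.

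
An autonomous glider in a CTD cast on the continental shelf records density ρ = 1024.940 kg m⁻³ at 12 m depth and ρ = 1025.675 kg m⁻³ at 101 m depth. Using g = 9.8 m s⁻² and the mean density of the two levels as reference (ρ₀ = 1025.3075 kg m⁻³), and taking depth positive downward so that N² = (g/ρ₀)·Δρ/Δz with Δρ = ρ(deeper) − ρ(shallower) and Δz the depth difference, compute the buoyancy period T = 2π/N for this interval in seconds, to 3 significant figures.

Δρ = 1025.675 − 1024.940 = 0.735 kg m⁻³ over Δz = 101 − 12 = 89 m.
N² = (9.8/1025.3075) × (0.735/89) = 7.8935 × 10⁻⁵ s⁻².
N = √(7.8935 × 10⁻⁵) = 8.8845 × 10⁻³ rad s⁻¹, so T = 2π/N = 707.21 s ≈ 707 s.

707 s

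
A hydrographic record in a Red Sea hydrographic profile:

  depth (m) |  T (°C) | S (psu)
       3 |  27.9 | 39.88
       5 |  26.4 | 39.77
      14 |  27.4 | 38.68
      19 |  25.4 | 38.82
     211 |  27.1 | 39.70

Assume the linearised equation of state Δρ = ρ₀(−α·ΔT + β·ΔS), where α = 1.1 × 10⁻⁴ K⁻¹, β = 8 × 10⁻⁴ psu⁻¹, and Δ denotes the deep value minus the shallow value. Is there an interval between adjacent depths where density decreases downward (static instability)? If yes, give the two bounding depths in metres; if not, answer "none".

Evaluate Δρ/ρ₀ = −αΔT + βΔS across each adjacent pair:
  3–5 m: −αΔT+βΔS = −(1.1 × 10⁻⁴)(-1.5)+(8 × 10⁻⁴)(-0.11) = 7.7 × 10⁻⁵ → stable
  5–14 m: −αΔT+βΔS = −(1.1 × 10⁻⁴)(+1.0)+(8 × 10⁻⁴)(-1.09) = -9.8 × 10⁻⁴ → UNSTABLE
  14–19 m: −αΔT+βΔS = −(1.1 × 10⁻⁴)(-2.0)+(8 × 10⁻⁴)(+0.14) = 3.3 × 10⁻⁴ → stable
  19–211 m: −αΔT+βΔS = −(1.1 × 10⁻⁴)(+1.7)+(8 × 10⁻⁴)(+0.88) = 5.2 × 10⁻⁴ → stable
The 5–14 m interval has Δρ < 0: lighter water underlies denser water.

5–14 m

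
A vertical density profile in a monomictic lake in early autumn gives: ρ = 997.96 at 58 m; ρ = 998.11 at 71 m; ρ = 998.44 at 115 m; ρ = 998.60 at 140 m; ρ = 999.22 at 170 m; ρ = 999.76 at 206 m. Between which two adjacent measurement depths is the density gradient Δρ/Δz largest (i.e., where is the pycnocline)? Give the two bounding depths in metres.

140–170 m

Compute the density gradient over each adjacent pair:
  58–71 m: Δρ/Δz = 0.15/13 = 0.012 kg m⁻⁴
  71–115 m: Δρ/Δz = 0.33/44 = 7.5 × 10⁻³ kg m⁻⁴
  115–140 m: Δρ/Δz = 0.16/25 = 6.4 × 10⁻³ kg m⁻⁴
  140–170 m: Δρ/Δz = 0.62/30 = 0.021 kg m⁻⁴
  170–206 m: Δρ/Δz = 0.54/36 = 0.015 kg m⁻⁴
The largest gradient is in the 140–170 m interval — the pycnocline.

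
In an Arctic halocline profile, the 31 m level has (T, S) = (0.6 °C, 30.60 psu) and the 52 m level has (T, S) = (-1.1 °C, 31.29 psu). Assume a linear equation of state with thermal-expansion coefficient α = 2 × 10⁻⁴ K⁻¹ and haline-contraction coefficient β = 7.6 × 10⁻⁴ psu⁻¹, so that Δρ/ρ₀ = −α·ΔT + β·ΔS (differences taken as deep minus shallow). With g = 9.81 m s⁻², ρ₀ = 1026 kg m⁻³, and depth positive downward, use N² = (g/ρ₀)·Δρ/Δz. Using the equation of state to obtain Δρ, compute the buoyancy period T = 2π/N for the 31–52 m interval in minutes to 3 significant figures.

5.21 min

ΔT = -1.7 K, ΔS = +0.69 psu (deep − shallow).
Δρ/ρ₀ = −αΔT + βΔS = 3.40 × 10⁻⁴ + 5.244 × 10⁻⁴ = 8.644 × 10⁻⁴, so Δρ ≈ 0.8869 kg m⁻³.
N² = (g/ρ₀)·Δρ/Δz = g·(Δρ/ρ₀)/Δz = 9.81 × 8.644 × 10⁻⁴ / 21 = 4.0380 × 10⁻⁴ s⁻².
N = √(4.0380 × 10⁻⁴) = 0.020095 rad s⁻¹ → T = 2π/N = 312.67 s = 5.2112 min ≈ 5.21 min.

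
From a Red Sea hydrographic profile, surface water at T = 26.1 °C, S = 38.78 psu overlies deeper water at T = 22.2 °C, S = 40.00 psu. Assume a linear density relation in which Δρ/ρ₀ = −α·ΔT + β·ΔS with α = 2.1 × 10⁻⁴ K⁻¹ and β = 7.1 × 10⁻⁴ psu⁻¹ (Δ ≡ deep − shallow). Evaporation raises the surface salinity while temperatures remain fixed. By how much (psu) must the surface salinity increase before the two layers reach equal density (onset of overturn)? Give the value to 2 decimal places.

Neutral buoyancy requires −α(T_deep − T_surf) + β(S_deep − S_surf′) = 0.
S_surf′ = S_deep − (α/β)·ΔT = 40.00 − (2.1 × 10⁻⁴/7.1 × 10⁻⁴)·(-3.9) = 41.1535 psu.
Increase required: 41.1535 − 38.78 = 2.3735 psu.

2.37 psu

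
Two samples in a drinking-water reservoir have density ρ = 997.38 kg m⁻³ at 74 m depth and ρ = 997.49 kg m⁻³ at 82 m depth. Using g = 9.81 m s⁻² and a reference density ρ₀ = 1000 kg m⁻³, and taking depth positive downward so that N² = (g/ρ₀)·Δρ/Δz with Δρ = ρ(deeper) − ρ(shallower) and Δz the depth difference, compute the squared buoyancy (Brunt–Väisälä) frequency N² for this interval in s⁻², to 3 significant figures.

Δρ = 997.49 − 997.38 = 0.11 kg m⁻³ over Δz = 82 − 74 = 8 m.
N² = (9.81/1000) × (0.11/8) = 1.3489 × 10⁻⁴ s⁻² ≈ 1.35 × 10⁻⁴ s⁻².
N² > 0, so the interval is statically stable.

1.35 × 10⁻⁴ s⁻²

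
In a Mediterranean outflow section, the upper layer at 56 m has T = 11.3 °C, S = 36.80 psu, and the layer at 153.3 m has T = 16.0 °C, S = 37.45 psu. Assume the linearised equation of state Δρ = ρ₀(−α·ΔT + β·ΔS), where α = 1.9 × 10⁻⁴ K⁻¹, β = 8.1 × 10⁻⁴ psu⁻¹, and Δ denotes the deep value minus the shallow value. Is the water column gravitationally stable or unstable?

ΔT = 16.0 − 11.3 = +4.7 K and ΔS = 37.45 − 36.80 = +0.65 psu (deep − shallow).
−αΔT = -8.93 × 10⁻⁴; βΔS = 5.265 × 10⁻⁴; sum Δρ/ρ₀ = -3.665 × 10⁻⁴.
Δρ/ρ₀ < 0, so Δρ < 0: deeper water is lighter → statically unstable; the column would overturn.

unstable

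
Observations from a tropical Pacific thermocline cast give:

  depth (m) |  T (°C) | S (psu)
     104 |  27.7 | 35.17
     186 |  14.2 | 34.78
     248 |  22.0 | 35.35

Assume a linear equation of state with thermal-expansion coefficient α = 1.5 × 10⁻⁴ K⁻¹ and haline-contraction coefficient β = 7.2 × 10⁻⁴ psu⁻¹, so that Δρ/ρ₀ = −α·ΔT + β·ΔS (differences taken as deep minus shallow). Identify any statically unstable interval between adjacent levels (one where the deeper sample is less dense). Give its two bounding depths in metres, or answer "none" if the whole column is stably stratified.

Evaluate Δρ/ρ₀ = −αΔT + βΔS across each adjacent pair:
  104–186 m: −αΔT+βΔS = −(1.5 × 10⁻⁴)(-13.5)+(7.2 × 10⁻⁴)(-0.39) = 1.7 × 10⁻³ → stable
  186–248 m: −αΔT+βΔS = −(1.5 × 10⁻⁴)(+7.8)+(7.2 × 10⁻⁴)(+0.57) = -7.6 × 10⁻⁴ → UNSTABLE
The 186–248 m interval has Δρ < 0: lighter water underlies denser water.

186–248 m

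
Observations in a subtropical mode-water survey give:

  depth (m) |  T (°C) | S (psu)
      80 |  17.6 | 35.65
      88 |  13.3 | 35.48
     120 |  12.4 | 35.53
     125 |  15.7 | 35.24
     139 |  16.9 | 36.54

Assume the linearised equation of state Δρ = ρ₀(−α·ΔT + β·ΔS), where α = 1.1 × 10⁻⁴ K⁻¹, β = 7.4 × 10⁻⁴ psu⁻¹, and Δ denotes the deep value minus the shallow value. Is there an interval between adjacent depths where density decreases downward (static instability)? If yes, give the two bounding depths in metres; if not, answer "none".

120–125 m

Evaluate Δρ/ρ₀ = −αΔT + βΔS across each adjacent pair:
  80–88 m: −αΔT+βΔS = −(1.1 × 10⁻⁴)(-4.3)+(7.4 × 10⁻⁴)(-0.17) = 3.5 × 10⁻⁴ → stable
  88–120 m: −αΔT+βΔS = −(1.1 × 10⁻⁴)(-0.9)+(7.4 × 10⁻⁴)(+0.05) = 1.4 × 10⁻⁴ → stable
  120–125 m: −αΔT+βΔS = −(1.1 × 10⁻⁴)(+3.3)+(7.4 × 10⁻⁴)(-0.29) = -5.8 × 10⁻⁴ → UNSTABLE
  125–139 m: −αΔT+βΔS = −(1.1 × 10⁻⁴)(+1.2)+(7.4 × 10⁻⁴)(+1.30) = 8.3 × 10⁻⁴ → stable
The 120–125 m interval has Δρ < 0: lighter water underlies denser water.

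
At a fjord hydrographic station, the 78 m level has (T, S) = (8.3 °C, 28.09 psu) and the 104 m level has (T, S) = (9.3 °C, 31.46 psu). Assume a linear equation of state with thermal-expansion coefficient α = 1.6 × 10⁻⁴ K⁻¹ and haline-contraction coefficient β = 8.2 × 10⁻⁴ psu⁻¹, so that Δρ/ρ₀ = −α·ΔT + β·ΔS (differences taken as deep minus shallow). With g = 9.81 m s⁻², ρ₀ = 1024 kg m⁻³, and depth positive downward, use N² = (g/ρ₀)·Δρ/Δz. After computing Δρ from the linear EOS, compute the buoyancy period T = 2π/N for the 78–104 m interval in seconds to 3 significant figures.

200 s

ΔT = +1.0 K, ΔS = +3.37 psu (deep − shallow).
Δρ/ρ₀ = −αΔT + βΔS = -1.60 × 10⁻⁴ + 2.7634 × 10⁻³ = 2.6034 × 10⁻³, so Δρ ≈ 2.666 kg m⁻³.
N² = (g/ρ₀)·Δρ/Δz = g·(Δρ/ρ₀)/Δz = 9.81 × 2.6034 × 10⁻³ / 26 = 9.8228 × 10⁻⁴ s⁻².
N = √(9.8228 × 10⁻⁴) = 0.031341 rad s⁻¹ → T = 2π/N = 200.48 s ≈ 200 s.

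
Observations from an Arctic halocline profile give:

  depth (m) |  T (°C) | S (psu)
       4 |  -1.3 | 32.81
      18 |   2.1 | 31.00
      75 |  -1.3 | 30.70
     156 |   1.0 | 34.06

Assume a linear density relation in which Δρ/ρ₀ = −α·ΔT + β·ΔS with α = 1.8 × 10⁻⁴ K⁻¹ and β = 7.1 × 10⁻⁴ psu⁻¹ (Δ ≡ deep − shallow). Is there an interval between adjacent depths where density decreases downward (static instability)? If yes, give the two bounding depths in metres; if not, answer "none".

4–18 m

Evaluate Δρ/ρ₀ = −αΔT + βΔS across each adjacent pair:
  4–18 m: −αΔT+βΔS = −(1.8 × 10⁻⁴)(+3.4)+(7.1 × 10⁻⁴)(-1.81) = -1.9 × 10⁻³ → UNSTABLE
  18–75 m: −αΔT+βΔS = −(1.8 × 10⁻⁴)(-3.4)+(7.1 × 10⁻⁴)(-0.30) = 4.0 × 10⁻⁴ → stable
  75–156 m: −αΔT+βΔS = −(1.8 × 10⁻⁴)(+2.3)+(7.1 × 10⁻⁴)(+3.36) = 2.0 × 10⁻³ → stable
The 4–18 m interval has Δρ < 0: lighter water underlies denser water.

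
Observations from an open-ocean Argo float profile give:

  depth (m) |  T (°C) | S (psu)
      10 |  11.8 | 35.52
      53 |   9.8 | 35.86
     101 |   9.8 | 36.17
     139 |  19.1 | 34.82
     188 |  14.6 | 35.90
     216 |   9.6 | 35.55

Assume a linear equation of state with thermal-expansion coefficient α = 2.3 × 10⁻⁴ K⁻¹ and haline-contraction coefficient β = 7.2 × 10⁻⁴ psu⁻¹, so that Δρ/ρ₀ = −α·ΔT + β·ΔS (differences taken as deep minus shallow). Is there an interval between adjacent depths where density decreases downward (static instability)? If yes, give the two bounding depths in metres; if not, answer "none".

Evaluate Δρ/ρ₀ = −αΔT + βΔS across each adjacent pair:
  10–53 m: −αΔT+βΔS = −(2.3 × 10⁻⁴)(-2.0)+(7.2 × 10⁻⁴)(+0.34) = 7.0 × 10⁻⁴ → stable
  53–101 m: −αΔT+βΔS = −(2.3 × 10⁻⁴)(+0.0)+(7.2 × 10⁻⁴)(+0.31) = 2.2 × 10⁻⁴ → stable
  101–139 m: −αΔT+βΔS = −(2.3 × 10⁻⁴)(+9.3)+(7.2 × 10⁻⁴)(-1.35) = -3.1 × 10⁻³ → UNSTABLE
  139–188 m: −αΔT+βΔS = −(2.3 × 10⁻⁴)(-4.5)+(7.2 × 10⁻⁴)(+1.08) = 1.8 × 10⁻³ → stable
  188–216 m: −αΔT+βΔS = −(2.3 × 10⁻⁴)(-5.0)+(7.2 × 10⁻⁴)(-0.35) = 9.0 × 10⁻⁴ → stable
The 101–139 m interval has Δρ < 0: lighter water underlies denser water.

101–139 m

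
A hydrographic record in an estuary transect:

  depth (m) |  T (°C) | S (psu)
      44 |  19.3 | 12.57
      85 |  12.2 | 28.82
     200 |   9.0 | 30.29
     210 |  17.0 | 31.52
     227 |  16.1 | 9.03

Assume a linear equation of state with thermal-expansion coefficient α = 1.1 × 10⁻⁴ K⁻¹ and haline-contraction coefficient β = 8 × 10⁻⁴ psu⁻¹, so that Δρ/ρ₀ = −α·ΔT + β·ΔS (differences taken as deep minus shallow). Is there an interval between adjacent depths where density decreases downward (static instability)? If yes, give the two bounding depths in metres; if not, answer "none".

Evaluate Δρ/ρ₀ = −αΔT + βΔS across each adjacent pair:
  44–85 m: −αΔT+βΔS = −(1.1 × 10⁻⁴)(-7.1)+(8 × 10⁻⁴)(+16.25) = 0.014 → stable
  85–200 m: −αΔT+βΔS = −(1.1 × 10⁻⁴)(-3.2)+(8 × 10⁻⁴)(+1.47) = 1.5 × 10⁻³ → stable
  200–210 m: −αΔT+βΔS = −(1.1 × 10⁻⁴)(+8.0)+(8 × 10⁻⁴)(+1.23) = 1.0 × 10⁻⁴ → stable
  210–227 m: −αΔT+βΔS = −(1.1 × 10⁻⁴)(-0.9)+(8 × 10⁻⁴)(-22.49) = -0.018 → UNSTABLE
The 210–227 m interval has Δρ < 0: lighter water underlies denser water.

210–227 m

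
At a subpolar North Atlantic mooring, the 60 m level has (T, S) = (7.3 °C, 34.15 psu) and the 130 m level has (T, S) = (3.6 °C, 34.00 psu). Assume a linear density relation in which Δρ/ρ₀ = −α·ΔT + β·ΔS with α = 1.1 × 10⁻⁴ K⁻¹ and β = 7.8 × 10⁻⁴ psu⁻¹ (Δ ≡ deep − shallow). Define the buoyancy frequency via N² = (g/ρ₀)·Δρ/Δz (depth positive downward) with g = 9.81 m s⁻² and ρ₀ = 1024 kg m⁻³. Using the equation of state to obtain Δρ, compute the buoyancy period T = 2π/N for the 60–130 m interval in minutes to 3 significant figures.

ΔT = -3.7 K, ΔS = -0.15 psu (deep − shallow).
Δρ/ρ₀ = −αΔT + βΔS = 4.07 × 10⁻⁴ − 1.17 × 10⁻⁴ = 2.90 × 10⁻⁴, so Δρ ≈ 0.2970 kg m⁻³.
N² = (g/ρ₀)·Δρ/Δz = g·(Δρ/ρ₀)/Δz = 9.81 × 2.90 × 10⁻⁴ / 70 = 4.0641 × 10⁻⁵ s⁻².
N = √(4.0641 × 10⁻⁵) = 6.3750 × 10⁻³ rad s⁻¹ → T = 2π/N = 985.60 s = 16.427 min ≈ 16.4 min.

16.4 min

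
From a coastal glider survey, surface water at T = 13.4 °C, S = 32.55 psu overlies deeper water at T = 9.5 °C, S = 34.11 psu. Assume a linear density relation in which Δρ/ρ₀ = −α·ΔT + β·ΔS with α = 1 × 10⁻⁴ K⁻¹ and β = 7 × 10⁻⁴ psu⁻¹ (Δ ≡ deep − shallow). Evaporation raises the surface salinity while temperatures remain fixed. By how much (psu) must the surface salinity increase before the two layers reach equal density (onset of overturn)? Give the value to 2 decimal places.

2.12 psu

Neutral buoyancy requires −α(T_deep − T_surf) + β(S_deep − S_surf′) = 0.
S_surf′ = S_deep − (α/β)·ΔT = 34.11 − (1 × 10⁻⁴/7 × 10⁻⁴)·(-3.9) = 34.6671 psu.
Increase required: 34.6671 − 32.55 = 2.1171 psu.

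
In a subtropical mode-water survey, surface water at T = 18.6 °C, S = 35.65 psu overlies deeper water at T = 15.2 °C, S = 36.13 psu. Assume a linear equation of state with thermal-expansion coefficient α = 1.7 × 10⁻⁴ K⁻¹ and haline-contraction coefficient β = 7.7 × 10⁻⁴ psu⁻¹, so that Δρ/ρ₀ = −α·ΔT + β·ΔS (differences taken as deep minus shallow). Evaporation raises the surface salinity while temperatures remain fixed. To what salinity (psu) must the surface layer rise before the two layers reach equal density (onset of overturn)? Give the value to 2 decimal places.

Neutral buoyancy requires −α(T_deep − T_surf) + β(S_deep − S_surf′) = 0.
S_surf′ = S_deep − (α/β)·ΔT = 36.13 − (1.7 × 10⁻⁴/7.7 × 10⁻⁴)·(-3.4) = 36.8806 psu.
Increase required: 36.8806 − 35.65 = 1.2306 psu.

36.88 psu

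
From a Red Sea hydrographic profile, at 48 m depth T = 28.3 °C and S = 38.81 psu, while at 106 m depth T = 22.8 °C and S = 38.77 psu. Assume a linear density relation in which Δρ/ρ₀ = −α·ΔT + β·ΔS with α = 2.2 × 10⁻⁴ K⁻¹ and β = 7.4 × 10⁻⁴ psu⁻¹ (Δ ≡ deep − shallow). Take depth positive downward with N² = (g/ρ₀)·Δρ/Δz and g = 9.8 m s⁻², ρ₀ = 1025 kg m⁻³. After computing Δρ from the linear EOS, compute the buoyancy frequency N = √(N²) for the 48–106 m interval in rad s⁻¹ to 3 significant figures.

ΔT = -5.5 K, ΔS = -0.04 psu (deep − shallow).
Δρ/ρ₀ = −αΔT + βΔS = 1.21 × 10⁻³ − 2.96 × 10⁻⁵ = 1.1804 × 10⁻³, so Δρ ≈ 1.210 kg m⁻³.
N² = (g/ρ₀)·Δρ/Δz = g·(Δρ/ρ₀)/Δz = 9.8 × 1.1804 × 10⁻³ / 58 = 1.9945 × 10⁻⁴ s⁻².
N = √(1.9945 × 10⁻⁴) = 0.014123 rad s⁻¹ ≈ 0.0141 rad s⁻¹.

0.0141 rad s⁻¹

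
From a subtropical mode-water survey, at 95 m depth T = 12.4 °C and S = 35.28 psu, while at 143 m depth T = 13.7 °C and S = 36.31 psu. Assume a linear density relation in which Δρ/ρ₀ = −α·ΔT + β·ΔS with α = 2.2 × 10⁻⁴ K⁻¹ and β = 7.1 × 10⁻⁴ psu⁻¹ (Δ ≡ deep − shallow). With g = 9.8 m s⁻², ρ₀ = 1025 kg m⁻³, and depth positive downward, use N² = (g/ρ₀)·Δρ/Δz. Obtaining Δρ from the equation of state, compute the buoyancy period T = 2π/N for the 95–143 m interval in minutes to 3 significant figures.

ΔT = +1.3 K, ΔS = +1.03 psu (deep − shallow).
Δρ/ρ₀ = −αΔT + βΔS = -2.86 × 10⁻⁴ + 7.313 × 10⁻⁴ = 4.453 × 10⁻⁴, so Δρ ≈ 0.4564 kg m⁻³.
N² = (g/ρ₀)·Δρ/Δz = g·(Δρ/ρ₀)/Δz = 9.8 × 4.453 × 10⁻⁴ / 48 = 9.0915 × 10⁻⁵ s⁻².
N = √(9.0915 × 10⁻⁵) = 9.5349 × 10⁻³ rad s⁻¹ → T = 2π/N = 658.97 s = 10.983 min ≈ 11.0 min.

11.0 min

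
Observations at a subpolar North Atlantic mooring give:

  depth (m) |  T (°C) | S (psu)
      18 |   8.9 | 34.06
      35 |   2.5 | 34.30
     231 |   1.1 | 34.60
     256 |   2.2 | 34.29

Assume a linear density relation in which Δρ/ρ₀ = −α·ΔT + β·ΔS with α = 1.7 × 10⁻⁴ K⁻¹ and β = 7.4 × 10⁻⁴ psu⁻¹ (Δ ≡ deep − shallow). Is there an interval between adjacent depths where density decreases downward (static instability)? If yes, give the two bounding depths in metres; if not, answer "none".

231–256 m

Evaluate Δρ/ρ₀ = −αΔT + βΔS across each adjacent pair:
  18–35 m: −αΔT+βΔS = −(1.7 × 10⁻⁴)(-6.4)+(7.4 × 10⁻⁴)(+0.24) = 1.3 × 10⁻³ → stable
  35–231 m: −αΔT+βΔS = −(1.7 × 10⁻⁴)(-1.4)+(7.4 × 10⁻⁴)(+0.30) = 4.6 × 10⁻⁴ → stable
  231–256 m: −αΔT+βΔS = −(1.7 × 10⁻⁴)(+1.1)+(7.4 × 10⁻⁴)(-0.31) = -4.2 × 10⁻⁴ → UNSTABLE
The 231–256 m interval has Δρ < 0: lighter water underlies denser water.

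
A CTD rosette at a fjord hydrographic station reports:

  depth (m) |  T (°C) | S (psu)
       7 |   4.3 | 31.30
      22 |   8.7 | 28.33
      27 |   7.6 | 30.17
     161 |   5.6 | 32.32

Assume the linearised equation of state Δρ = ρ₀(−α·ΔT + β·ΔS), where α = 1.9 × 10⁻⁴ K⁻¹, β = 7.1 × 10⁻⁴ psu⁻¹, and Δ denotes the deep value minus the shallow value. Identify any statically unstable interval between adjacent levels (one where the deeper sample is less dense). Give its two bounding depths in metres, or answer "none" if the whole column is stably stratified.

7–22 m

Evaluate Δρ/ρ₀ = −αΔT + βΔS across each adjacent pair:
  7–22 m: −αΔT+βΔS = −(1.9 × 10⁻⁴)(+4.4)+(7.1 × 10⁻⁴)(-2.97) = -2.9 × 10⁻³ → UNSTABLE
  22–27 m: −αΔT+βΔS = −(1.9 × 10⁻⁴)(-1.1)+(7.1 × 10⁻⁴)(+1.84) = 1.5 × 10⁻³ → stable
  27–161 m: −αΔT+βΔS = −(1.9 × 10⁻⁴)(-2.0)+(7.1 × 10⁻⁴)(+2.15) = 1.9 × 10⁻³ → stable
The 7–22 m interval has Δρ < 0: lighter water underlies denser water.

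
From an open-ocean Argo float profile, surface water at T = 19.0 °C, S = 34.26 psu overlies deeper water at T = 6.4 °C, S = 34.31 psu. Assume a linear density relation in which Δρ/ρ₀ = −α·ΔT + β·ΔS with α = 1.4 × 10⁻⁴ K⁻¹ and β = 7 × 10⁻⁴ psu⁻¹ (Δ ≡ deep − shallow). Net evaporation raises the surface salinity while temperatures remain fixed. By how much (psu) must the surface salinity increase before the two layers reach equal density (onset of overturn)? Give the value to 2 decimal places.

Neutral buoyancy requires −α(T_deep − T_surf) + β(S_deep − S_surf′) = 0.
S_surf′ = S_deep − (α/β)·ΔT = 34.31 − (1.4 × 10⁻⁴/7 × 10⁻⁴)·(-12.6) = 36.8300 psu.
Increase required: 36.8300 − 34.26 = 2.5700 psu.

2.57 psu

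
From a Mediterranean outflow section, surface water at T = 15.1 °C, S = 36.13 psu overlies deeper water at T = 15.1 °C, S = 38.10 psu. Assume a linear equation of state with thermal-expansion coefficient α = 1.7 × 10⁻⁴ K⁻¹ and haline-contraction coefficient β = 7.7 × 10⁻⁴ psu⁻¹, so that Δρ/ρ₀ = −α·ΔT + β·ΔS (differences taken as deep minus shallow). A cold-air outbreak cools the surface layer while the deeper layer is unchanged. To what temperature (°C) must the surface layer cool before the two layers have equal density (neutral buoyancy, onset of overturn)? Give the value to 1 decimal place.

Neutral buoyancy requires Δρ = 0, i.e. −α(T_deep − T_surf′) + β(S_deep − S_surf) = 0.
T_surf′ = T_deep − (β/α)·ΔS = 15.1 − (7.7 × 10⁻⁴/1.7 × 10⁻⁴)·(+1.97) = 6.177 °C.
Cooling required: 15.1 − (6.177) = 8.923 °C.

6.2 °C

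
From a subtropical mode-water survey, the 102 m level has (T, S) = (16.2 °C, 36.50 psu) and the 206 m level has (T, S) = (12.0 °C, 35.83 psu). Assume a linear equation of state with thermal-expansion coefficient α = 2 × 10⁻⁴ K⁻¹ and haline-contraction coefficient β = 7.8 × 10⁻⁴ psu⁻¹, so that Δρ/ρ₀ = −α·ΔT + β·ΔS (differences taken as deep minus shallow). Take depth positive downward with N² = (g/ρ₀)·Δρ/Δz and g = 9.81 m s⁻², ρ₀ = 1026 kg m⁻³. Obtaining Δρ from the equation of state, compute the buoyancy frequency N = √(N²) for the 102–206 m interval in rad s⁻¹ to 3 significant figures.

5.47 × 10⁻³ rad s⁻¹

ΔT = -4.2 K, ΔS = -0.67 psu (deep − shallow).
Δρ/ρ₀ = −αΔT + βΔS = 8.40 × 10⁻⁴ − 5.226 × 10⁻⁴ = 3.174 × 10⁻⁴, so Δρ ≈ 0.3257 kg m⁻³.
N² = (g/ρ₀)·Δρ/Δz = g·(Δρ/ρ₀)/Δz = 9.81 × 3.174 × 10⁻⁴ / 104 = 2.9939 × 10⁻⁵ s⁻².
N = √(2.9939 × 10⁻⁵) = 5.4717 × 10⁻³ rad s⁻¹ ≈ 5.47 × 10⁻³ rad s⁻¹.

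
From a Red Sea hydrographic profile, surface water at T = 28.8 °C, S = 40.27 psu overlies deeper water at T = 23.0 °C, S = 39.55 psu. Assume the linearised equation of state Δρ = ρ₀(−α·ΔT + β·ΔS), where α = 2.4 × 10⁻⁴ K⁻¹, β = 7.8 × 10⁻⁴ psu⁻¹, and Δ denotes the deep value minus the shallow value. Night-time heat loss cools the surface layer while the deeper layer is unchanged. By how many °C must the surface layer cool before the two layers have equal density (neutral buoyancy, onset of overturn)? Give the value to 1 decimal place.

Neutral buoyancy requires Δρ = 0, i.e. −α(T_deep − T_surf′) + β(S_deep − S_surf) = 0.
T_surf′ = T_deep − (β/α)·ΔS = 23.0 − (7.8 × 10⁻⁴/2.4 × 10⁻⁴)·(-0.72) = 25.340 °C.
Cooling required: 28.8 − (25.340) = 3.460 °C.

3.5 °C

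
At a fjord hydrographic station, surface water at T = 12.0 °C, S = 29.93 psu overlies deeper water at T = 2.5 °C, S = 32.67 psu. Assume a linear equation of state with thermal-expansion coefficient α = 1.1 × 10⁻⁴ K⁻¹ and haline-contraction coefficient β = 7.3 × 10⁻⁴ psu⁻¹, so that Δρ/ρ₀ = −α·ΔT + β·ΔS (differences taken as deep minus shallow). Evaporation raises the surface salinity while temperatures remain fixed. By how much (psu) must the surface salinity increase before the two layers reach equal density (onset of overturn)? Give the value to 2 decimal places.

4.17 psu

Neutral buoyancy requires −α(T_deep − T_surf) + β(S_deep − S_surf′) = 0.
S_surf′ = S_deep − (α/β)·ΔT = 32.67 − (1.1 × 10⁻⁴/7.3 × 10⁻⁴)·(-9.5) = 34.1015 psu.
Increase required: 34.1015 − 29.93 = 4.1715 psu.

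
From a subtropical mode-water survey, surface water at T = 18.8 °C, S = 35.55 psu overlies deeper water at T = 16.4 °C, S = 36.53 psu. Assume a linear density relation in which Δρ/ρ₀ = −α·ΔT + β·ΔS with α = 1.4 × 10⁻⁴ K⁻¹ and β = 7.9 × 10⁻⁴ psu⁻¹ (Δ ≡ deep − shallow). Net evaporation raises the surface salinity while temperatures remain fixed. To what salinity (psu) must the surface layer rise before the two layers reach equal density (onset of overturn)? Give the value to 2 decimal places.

36.96 psu

Neutral buoyancy requires −α(T_deep − T_surf) + β(S_deep − S_surf′) = 0.
S_surf′ = S_deep − (α/β)·ΔT = 36.53 − (1.4 × 10⁻⁴/7.9 × 10⁻⁴)·(-2.4) = 36.9553 psu.
Increase required: 36.9553 − 35.55 = 1.4053 psu.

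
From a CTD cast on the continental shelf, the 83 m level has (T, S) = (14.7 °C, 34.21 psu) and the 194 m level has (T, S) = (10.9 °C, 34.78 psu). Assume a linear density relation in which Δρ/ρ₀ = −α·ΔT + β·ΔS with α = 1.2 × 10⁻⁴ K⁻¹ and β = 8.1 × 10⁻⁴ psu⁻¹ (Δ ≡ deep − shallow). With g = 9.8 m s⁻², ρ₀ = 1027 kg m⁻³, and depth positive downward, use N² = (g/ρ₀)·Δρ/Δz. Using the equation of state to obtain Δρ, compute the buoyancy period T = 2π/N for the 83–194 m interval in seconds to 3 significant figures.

698 s

ΔT = -3.8 K, ΔS = +0.57 psu (deep − shallow).
Δρ/ρ₀ = −αΔT + βΔS = 4.56 × 10⁻⁴ + 4.617 × 10⁻⁴ = 9.177 × 10⁻⁴, so Δρ ≈ 0.9425 kg m⁻³.
N² = (g/ρ₀)·Δρ/Δz = g·(Δρ/ρ₀)/Δz = 9.8 × 9.177 × 10⁻⁴ / 111 = 8.1022 × 10⁻⁵ s⁻².
N = √(8.1022 × 10⁻⁵) = 9.0012 × 10⁻³ rad s⁻¹ → T = 2π/N = 698.04 s ≈ 698 s.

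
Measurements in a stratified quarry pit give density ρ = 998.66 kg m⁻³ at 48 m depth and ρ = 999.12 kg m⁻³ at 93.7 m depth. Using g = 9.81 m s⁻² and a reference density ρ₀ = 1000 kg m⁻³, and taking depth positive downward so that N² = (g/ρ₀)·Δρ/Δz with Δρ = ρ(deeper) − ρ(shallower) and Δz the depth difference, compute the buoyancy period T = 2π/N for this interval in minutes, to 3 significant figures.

Δρ = 999.12 − 998.66 = 0.46 kg m⁻³ over Δz = 93.7 − 48 = 45.7 m.
N² = (9.81/1000) × (0.46/45.7) = 9.8744 × 10⁻⁵ s⁻².
N = √(9.8744 × 10⁻⁵) = 9.9370 × 10⁻³ rad s⁻¹, so T = 2π/N = 632.30 s = 10.538 min ≈ 10.5 min.
A positive N² confirms static stability across the interval.

10.5 min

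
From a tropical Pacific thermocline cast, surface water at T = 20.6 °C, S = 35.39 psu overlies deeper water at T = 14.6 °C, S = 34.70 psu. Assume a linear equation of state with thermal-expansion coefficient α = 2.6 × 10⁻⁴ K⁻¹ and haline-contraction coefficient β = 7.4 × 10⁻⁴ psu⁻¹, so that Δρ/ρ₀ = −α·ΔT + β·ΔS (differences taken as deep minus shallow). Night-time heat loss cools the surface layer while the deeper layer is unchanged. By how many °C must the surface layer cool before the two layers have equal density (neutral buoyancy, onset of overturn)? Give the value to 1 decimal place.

4.0 °C

Neutral buoyancy requires Δρ = 0, i.e. −α(T_deep − T_surf′) + β(S_deep − S_surf) = 0.
T_surf′ = T_deep − (β/α)·ΔS = 14.6 − (7.4 × 10⁻⁴/2.6 × 10⁻⁴)·(-0.69) = 16.564 °C.
Cooling required: 20.6 − (16.564) = 4.036 °C.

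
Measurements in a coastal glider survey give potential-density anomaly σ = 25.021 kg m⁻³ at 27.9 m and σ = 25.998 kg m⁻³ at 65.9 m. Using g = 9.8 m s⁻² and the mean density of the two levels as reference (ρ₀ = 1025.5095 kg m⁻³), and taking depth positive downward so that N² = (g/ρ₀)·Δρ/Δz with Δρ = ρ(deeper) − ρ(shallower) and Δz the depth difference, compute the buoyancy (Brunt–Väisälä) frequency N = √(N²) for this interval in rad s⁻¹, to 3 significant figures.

0.0157 rad s⁻¹

Δρ = 1025.998 − 1025.021 = 0.977 kg m⁻³ over Δz = 65.9 − 27.9 = 38 m.
N² = (9.8/1025.5095) × (0.977/38) = 2.4570 × 10⁻⁴ s⁻².
N = √(2.4570 × 10⁻⁴) = 0.015675 rad s⁻¹ ≈ 0.0157 rad s⁻¹.
A positive N² confirms static stability across the interval.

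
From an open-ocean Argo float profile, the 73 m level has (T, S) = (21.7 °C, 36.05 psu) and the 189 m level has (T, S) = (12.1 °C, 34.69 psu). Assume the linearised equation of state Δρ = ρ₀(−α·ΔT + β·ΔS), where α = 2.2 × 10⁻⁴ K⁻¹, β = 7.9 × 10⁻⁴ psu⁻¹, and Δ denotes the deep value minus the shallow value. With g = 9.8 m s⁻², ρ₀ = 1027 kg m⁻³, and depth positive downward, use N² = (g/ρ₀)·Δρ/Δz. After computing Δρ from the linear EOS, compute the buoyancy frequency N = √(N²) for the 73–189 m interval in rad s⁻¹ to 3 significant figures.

9.36 × 10⁻³ rad s⁻¹

ΔT = -9.6 K, ΔS = -1.36 psu (deep − shallow).
Δρ/ρ₀ = −αΔT + βΔS = 2.112 × 10⁻³ − 1.0744 × 10⁻³ = 1.0376 × 10⁻³, so Δρ ≈ 1.066 kg m⁻³.
N² = (g/ρ₀)·Δρ/Δz = g·(Δρ/ρ₀)/Δz = 9.8 × 1.0376 × 10⁻³ / 116 = 8.7659 × 10⁻⁵ s⁻².
N = √(8.7659 × 10⁻⁵) = 9.3626 × 10⁻³ rad s⁻¹ ≈ 9.36 × 10⁻³ rad s⁻¹.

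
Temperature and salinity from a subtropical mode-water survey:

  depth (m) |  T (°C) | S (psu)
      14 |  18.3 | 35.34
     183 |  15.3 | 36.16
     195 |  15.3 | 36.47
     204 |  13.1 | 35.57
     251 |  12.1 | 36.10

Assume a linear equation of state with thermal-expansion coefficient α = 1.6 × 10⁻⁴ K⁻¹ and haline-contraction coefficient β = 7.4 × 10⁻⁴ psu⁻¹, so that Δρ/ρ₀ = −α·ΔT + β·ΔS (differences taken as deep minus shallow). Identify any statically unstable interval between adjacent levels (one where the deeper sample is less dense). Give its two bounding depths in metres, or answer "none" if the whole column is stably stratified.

195–204 m

Evaluate Δρ/ρ₀ = −αΔT + βΔS across each adjacent pair:
  14–183 m: −αΔT+βΔS = −(1.6 × 10⁻⁴)(-3.0)+(7.4 × 10⁻⁴)(+0.82) = 1.1 × 10⁻³ → stable
  183–195 m: −αΔT+βΔS = −(1.6 × 10⁻⁴)(+0.0)+(7.4 × 10⁻⁴)(+0.31) = 2.3 × 10⁻⁴ → stable
  195–204 m: −αΔT+βΔS = −(1.6 × 10⁻⁴)(-2.2)+(7.4 × 10⁻⁴)(-0.90) = -3.1 × 10⁻⁴ → UNSTABLE
  204–251 m: −αΔT+βΔS = −(1.6 × 10⁻⁴)(-1.0)+(7.4 × 10⁻⁴)(+0.53) = 5.5 × 10⁻⁴ → stable
The 195–204 m interval has Δρ < 0: lighter water underlies denser water.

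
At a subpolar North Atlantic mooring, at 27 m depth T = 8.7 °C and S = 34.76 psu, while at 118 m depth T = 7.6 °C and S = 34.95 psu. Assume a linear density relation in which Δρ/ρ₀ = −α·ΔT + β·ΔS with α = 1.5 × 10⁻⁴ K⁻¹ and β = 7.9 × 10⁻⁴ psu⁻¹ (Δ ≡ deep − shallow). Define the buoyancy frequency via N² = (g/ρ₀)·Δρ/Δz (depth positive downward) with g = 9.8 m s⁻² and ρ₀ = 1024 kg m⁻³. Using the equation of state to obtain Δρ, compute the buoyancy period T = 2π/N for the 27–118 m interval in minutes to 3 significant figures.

ΔT = -1.1 K, ΔS = +0.19 psu (deep − shallow).
Δρ/ρ₀ = −αΔT + βΔS = 1.65 × 10⁻⁴ + 1.501 × 10⁻⁴ = 3.151 × 10⁻⁴, so Δρ ≈ 0.3227 kg m⁻³.
N² = (g/ρ₀)·Δρ/Δz = g·(Δρ/ρ₀)/Δz = 9.8 × 3.151 × 10⁻⁴ / 91 = 3.3934 × 10⁻⁵ s⁻².
N = √(3.3934 × 10⁻⁵) = 5.8253 × 10⁻³ rad s⁻¹ → T = 2π/N = 1.0786 × 10³ s = 17.977 min ≈ 18.0 min.

18.0 min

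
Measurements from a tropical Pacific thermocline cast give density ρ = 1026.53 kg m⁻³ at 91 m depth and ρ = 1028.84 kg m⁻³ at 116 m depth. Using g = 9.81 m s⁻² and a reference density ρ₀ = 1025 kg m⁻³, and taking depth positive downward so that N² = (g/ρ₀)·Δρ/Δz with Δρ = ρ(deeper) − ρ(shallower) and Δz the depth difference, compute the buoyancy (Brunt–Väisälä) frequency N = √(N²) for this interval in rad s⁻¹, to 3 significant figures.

Δρ = 1028.84 − 1026.53 = 2.31 kg m⁻³ over Δz = 116 − 91 = 25 m.
N² = (9.81/1025) × (2.31/25) = 8.8434 × 10⁻⁴ s⁻².
N = √(8.8434 × 10⁻⁴) = 0.029738 rad s⁻¹ ≈ 0.0297 rad s⁻¹.

0.0297 rad s⁻¹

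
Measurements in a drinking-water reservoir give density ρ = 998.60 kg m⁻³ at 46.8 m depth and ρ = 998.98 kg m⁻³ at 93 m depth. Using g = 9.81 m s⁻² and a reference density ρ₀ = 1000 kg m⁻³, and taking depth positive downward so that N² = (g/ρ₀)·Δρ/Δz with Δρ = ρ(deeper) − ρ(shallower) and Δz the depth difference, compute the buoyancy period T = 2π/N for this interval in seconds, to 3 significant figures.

Δρ = 998.98 − 998.60 = 0.38 kg m⁻³ over Δz = 93 − 46.8 = 46.2 m.
N² = (9.81/1000) × (0.38/46.2) = 8.0688 × 10⁻⁵ s⁻².
N = √(8.0688 × 10⁻⁵) = 8.9826 × 10⁻³ rad s⁻¹, so T = 2π/N = 699.48 s ≈ 699 s.

699 s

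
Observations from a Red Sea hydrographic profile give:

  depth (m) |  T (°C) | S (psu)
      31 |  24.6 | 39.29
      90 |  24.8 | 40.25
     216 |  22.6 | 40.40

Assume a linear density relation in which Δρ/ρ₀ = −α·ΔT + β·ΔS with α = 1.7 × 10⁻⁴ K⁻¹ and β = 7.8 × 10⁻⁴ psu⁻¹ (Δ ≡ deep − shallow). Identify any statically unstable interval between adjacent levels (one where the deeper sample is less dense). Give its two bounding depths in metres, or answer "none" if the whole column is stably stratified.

none

Evaluate Δρ/ρ₀ = −αΔT + βΔS across each adjacent pair:
  31–90 m: −αΔT+βΔS = −(1.7 × 10⁻⁴)(+0.2)+(7.8 × 10⁻⁴)(+0.96) = 7.1 × 10⁻⁴ → stable
  90–216 m: −αΔT+βΔS = −(1.7 × 10⁻⁴)(-2.2)+(7.8 × 10⁻⁴)(+0.15) = 4.9 × 10⁻⁴ → stable
Every interval has Δρ > 0: the column is stably stratified throughout.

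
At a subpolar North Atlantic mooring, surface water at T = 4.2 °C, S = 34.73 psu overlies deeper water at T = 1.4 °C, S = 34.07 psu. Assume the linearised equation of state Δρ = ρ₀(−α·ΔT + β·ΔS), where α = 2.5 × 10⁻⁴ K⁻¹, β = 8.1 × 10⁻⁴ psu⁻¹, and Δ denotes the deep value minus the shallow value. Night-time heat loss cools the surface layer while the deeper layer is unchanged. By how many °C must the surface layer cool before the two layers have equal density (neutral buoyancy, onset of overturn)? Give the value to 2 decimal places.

Neutral buoyancy requires Δρ = 0, i.e. −α(T_deep − T_surf′) + β(S_deep − S_surf) = 0.
T_surf′ = T_deep − (β/α)·ΔS = 1.4 − (8.1 × 10⁻⁴/2.5 × 10⁻⁴)·(-0.66) = 3.5384 °C.
Cooling required: 4.2 − (3.5384) = 0.6616 °C.

0.66 °C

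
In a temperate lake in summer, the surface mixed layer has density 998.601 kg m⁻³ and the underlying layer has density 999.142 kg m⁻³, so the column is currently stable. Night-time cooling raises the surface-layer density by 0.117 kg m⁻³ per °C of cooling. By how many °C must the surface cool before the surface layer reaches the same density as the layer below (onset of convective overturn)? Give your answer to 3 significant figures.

4.62 °C

Density deficit of the surface layer: 999.142 − 998.601 = 0.541 kg m⁻³.
Required change = 0.541 / 0.117 = 4.62 °C.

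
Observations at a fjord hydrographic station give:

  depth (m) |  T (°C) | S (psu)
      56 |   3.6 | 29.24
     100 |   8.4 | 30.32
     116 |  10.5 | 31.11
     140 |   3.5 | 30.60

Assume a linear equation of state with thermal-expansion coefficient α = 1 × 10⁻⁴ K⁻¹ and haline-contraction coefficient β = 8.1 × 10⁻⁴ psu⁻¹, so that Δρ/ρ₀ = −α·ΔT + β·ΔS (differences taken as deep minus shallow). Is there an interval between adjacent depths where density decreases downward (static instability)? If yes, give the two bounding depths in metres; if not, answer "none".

none

Evaluate Δρ/ρ₀ = −αΔT + βΔS across each adjacent pair:
  56–100 m: −αΔT+βΔS = −(1 × 10⁻⁴)(+4.8)+(8.1 × 10⁻⁴)(+1.08) = 3.9 × 10⁻⁴ → stable
  100–116 m: −αΔT+βΔS = −(1 × 10⁻⁴)(+2.1)+(8.1 × 10⁻⁴)(+0.79) = 4.3 × 10⁻⁴ → stable
  116–140 m: −αΔT+βΔS = −(1 × 10⁻⁴)(-7.0)+(8.1 × 10⁻⁴)(-0.51) = 2.9 × 10⁻⁴ → stable
Every interval has Δρ > 0: the column is stably stratified throughout.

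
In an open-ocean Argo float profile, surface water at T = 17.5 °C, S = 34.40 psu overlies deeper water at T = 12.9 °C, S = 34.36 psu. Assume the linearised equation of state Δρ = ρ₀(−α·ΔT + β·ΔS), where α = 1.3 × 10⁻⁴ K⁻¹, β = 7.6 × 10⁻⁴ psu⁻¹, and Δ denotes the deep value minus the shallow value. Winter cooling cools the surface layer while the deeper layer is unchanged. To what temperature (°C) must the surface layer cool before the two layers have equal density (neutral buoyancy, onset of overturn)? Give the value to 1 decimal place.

Neutral buoyancy requires Δρ = 0, i.e. −α(T_deep − T_surf′) + β(S_deep − S_surf) = 0.
T_surf′ = T_deep − (β/α)·ΔS = 12.9 − (7.6 × 10⁻⁴/1.3 × 10⁻⁴)·(-0.04) = 13.134 °C.
Cooling required: 17.5 − (13.134) = 4.366 °C.

13.1 °C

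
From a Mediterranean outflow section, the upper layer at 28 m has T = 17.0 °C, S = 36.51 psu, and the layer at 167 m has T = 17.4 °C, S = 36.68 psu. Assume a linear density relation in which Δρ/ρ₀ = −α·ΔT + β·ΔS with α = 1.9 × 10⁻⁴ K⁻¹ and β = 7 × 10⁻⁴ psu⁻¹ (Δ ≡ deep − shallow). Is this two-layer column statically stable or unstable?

ΔT = 17.4 − 17.0 = +0.4 K and ΔS = 36.68 − 36.51 = +0.17 psu (deep − shallow).
−αΔT = -7.60 × 10⁻⁵; βΔS = 1.19 × 10⁻⁴; sum Δρ/ρ₀ = 4.30 × 10⁻⁵.
Δρ/ρ₀ > 0, so Δρ > 0: deeper water is denser → statically stable.

stable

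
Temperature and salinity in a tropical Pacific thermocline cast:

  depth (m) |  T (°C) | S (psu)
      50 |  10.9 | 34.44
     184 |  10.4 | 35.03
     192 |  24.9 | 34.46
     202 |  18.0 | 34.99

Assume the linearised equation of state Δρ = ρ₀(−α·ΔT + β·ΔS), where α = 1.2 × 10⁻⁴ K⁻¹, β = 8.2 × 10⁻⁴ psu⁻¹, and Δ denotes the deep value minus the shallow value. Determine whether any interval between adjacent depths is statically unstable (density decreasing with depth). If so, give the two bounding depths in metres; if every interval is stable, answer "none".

184–192 m

Evaluate Δρ/ρ₀ = −αΔT + βΔS across each adjacent pair:
  50–184 m: −αΔT+βΔS = −(1.2 × 10⁻⁴)(-0.5)+(8.2 × 10⁻⁴)(+0.59) = 5.4 × 10⁻⁴ → stable
  184–192 m: −αΔT+βΔS = −(1.2 × 10⁻⁴)(+14.5)+(8.2 × 10⁻⁴)(-0.57) = -2.2 × 10⁻³ → UNSTABLE
  192–202 m: −αΔT+βΔS = −(1.2 × 10⁻⁴)(-6.9)+(8.2 × 10⁻⁴)(+0.53) = 1.3 × 10⁻³ → stable
The 184–192 m interval has Δρ < 0: lighter water underlies denser water.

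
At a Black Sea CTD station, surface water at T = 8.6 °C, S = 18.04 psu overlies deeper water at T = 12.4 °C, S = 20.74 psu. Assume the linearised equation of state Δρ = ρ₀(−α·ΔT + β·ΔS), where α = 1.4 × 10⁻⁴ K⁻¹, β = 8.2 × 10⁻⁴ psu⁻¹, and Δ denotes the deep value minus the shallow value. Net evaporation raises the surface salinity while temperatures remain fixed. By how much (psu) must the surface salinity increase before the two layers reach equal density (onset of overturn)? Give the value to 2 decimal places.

2.05 psu

Neutral buoyancy requires −α(T_deep − T_surf) + β(S_deep − S_surf′) = 0.
S_surf′ = S_deep − (α/β)·ΔT = 20.74 − (1.4 × 10⁻⁴/8.2 × 10⁻⁴)·(+3.8) = 20.0912 psu.
Increase required: 20.0912 − 18.04 = 2.0512 psu.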